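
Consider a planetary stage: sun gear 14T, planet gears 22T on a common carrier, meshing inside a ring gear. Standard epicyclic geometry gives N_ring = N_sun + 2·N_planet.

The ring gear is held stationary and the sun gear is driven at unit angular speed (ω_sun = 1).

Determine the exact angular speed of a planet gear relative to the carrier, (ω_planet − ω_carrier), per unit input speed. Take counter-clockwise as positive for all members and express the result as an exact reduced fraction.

N_ring = 14 + 2·22 = 58
14(ω_s−ω_c) = −58(ω_r−ω_c),  ω_r=0, ω_s=1
14(1−ω_c) = −58(0−ω_c)  ⇒  72ω_c = 14  ⇒  ω_c = 7/36
sun–planet: 14·(1−7/36) = −22·(ω_p−ω_c)  ⇒  ω_p−ω_c = −(14/22)·(29/36) = -203/396

-203/396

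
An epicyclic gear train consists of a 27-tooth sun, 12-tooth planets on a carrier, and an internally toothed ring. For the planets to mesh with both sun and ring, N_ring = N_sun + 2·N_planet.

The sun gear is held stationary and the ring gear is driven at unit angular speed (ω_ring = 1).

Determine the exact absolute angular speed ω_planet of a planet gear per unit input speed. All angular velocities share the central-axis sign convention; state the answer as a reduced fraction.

N_ring = 27 + 2·12 = 51
27(ω_s−ω_c) = −51(ω_r−ω_c),  ω_s=0, ω_r=1
27(0−ω_c) = −51(1−ω_c)  ⇒  78ω_c = 51  ⇒  ω_c = 17/26
sun–planet: 27·(0−17/26) = −12·(ω_p−ω_c)  ⇒  ω_p−ω_c = −(27/12)·(-17/26) = 153/104
ω_p = 17/26 + 153/104 = 17/8

17/8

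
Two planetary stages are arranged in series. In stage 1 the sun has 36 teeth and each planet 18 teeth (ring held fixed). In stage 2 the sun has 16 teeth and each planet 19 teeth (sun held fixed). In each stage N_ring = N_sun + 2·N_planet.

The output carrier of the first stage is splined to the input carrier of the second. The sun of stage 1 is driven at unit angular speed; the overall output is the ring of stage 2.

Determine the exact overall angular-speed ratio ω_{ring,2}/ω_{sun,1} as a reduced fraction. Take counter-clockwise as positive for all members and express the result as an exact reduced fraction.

Stage 1: N_ring = 36 + 2·18 = 72
Stage 1: 36(ω_s−ω_c) = −72(ω_r−ω_c),  ω_r=0, ω_s=1
Stage 1: 36(1−ω_c) = −72(0−ω_c)  ⇒  108ω_c = 36  ⇒  ω_c = 1/3
  ⇒ ω_c¹/ω_s¹ = 1/3
Stage 2: N_ring = 16 + 2·19 = 54
Stage 2: 16(ω_s−ω_c) = −54(ω_r−ω_c),  ω_s=0, ω_c=1
Stage 2: ω_r = 1 − (16/54)(0−1) = 35/27
  ⇒ ω_r²/ω_c² = 35/27
Coupling ω_c² = ω_c¹ ⇒ overall = 1/3 × 35/27 = 35/81

35/81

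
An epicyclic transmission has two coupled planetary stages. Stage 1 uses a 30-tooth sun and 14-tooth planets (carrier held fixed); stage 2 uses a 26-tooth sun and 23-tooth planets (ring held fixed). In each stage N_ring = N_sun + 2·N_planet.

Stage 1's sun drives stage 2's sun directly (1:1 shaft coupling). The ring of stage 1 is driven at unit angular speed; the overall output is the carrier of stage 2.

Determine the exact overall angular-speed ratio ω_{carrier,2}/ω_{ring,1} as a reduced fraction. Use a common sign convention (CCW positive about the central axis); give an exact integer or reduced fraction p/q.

Stage 1: N_ring = 30 + 2·14 = 58
Stage 1: 30(ω_s−ω_c) = −58(ω_r−ω_c),  ω_c=0, ω_r=1
Stage 1: ω_s = 0 − (58/30)(1−0) = -29/15
  ⇒ ω_s¹/ω_r¹ = -29/15
Stage 2: N_ring = 26 + 2·23 = 72
Stage 2: 26(ω_s−ω_c) = −72(ω_r−ω_c),  ω_r=0, ω_s=1
Stage 2: 26(1−ω_c) = −72(0−ω_c)  ⇒  98ω_c = 26  ⇒  ω_c = 13/49
  ⇒ ω_c²/ω_s² = 13/49
Coupling ω_s² = ω_s¹ ⇒ overall = -29/15 × 13/49 = -377/735

-377/735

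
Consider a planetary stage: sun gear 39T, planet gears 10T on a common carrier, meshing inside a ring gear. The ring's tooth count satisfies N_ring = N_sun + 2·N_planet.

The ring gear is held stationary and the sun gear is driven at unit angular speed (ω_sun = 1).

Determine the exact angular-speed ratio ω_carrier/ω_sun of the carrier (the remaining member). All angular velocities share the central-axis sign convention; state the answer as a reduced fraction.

39/98

N_ring = 39 + 2·10 = 59
39(ω_s−ω_c) = −59(ω_r−ω_c),  ω_r=0, ω_s=1
39(1−ω_c) = −59(0−ω_c)  ⇒  98ω_c = 39  ⇒  ω_c = 39/98
ω_c/ω_s = 39/98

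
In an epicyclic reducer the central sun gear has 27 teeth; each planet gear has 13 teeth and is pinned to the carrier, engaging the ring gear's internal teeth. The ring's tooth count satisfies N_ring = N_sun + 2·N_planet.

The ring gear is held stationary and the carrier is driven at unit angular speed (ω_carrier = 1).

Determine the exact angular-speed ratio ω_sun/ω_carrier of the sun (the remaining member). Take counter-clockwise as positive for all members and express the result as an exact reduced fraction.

N_ring = 27 + 2·13 = 53
27(ω_s−ω_c) = −53(ω_r−ω_c),  ω_r=0, ω_c=1
ω_s = 1 − (53/27)(0−1) = 80/27
ω_s/ω_c = 80/27

80/27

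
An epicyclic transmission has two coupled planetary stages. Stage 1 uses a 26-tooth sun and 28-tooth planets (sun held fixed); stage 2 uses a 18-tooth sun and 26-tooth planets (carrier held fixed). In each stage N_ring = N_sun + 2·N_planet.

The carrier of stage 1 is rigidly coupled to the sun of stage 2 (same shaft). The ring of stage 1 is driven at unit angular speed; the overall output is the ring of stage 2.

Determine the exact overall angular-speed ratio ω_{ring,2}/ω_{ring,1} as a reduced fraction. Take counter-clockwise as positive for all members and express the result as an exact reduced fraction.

Stage 1: N_ring = 26 + 2·28 = 82
Stage 1: 26(ω_s−ω_c) = −82(ω_r−ω_c),  ω_s=0, ω_r=1
Stage 1: 26(0−ω_c) = −82(1−ω_c)  ⇒  108ω_c = 82  ⇒  ω_c = 41/54
  ⇒ ω_c¹/ω_r¹ = 41/54
Stage 2: N_ring = 18 + 2·26 = 70
Stage 2: 18(ω_s−ω_c) = −70(ω_r−ω_c),  ω_c=0, ω_s=1
Stage 2: ω_r = 0 − (18/70)(1−0) = -9/35
  ⇒ ω_r²/ω_s² = -9/35
Coupling ω_s² = ω_c¹ ⇒ overall = 41/54 × -9/35 = -41/210

-41/210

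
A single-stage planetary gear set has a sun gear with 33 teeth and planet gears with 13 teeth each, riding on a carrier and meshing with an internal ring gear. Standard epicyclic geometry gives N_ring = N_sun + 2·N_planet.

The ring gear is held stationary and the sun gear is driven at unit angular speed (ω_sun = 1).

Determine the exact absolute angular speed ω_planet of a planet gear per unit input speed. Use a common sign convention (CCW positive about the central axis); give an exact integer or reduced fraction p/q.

N_ring = 33 + 2·13 = 59
33(ω_s−ω_c) = −59(ω_r−ω_c),  ω_r=0, ω_s=1
33(1−ω_c) = −59(0−ω_c)  ⇒  92ω_c = 33  ⇒  ω_c = 33/92
sun–planet: 33·(1−33/92) = −13·(ω_p−ω_c)  ⇒  ω_p−ω_c = −(33/13)·(59/92) = -1947/1196
ω_p = 33/92 − 1947/1196 = -33/26

-33/26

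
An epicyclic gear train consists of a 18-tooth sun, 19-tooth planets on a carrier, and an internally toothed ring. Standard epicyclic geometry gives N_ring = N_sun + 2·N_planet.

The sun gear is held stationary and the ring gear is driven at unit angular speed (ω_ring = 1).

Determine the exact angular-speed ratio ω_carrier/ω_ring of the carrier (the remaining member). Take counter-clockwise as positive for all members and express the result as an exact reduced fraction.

N_ring = 18 + 2·19 = 56
18(ω_s−ω_c) = −56(ω_r−ω_c),  ω_s=0, ω_r=1
18(0−ω_c) = −56(1−ω_c)  ⇒  74ω_c = 56  ⇒  ω_c = 28/37
ω_c/ω_r = 28/37

28/37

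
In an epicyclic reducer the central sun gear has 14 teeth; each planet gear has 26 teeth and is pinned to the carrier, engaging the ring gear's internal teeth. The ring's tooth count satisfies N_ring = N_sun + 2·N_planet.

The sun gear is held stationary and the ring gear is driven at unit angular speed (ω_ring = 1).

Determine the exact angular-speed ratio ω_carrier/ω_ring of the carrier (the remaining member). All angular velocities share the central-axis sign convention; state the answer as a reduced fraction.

N_ring = 14 + 2·26 = 66
14(ω_s−ω_c) = −66(ω_r−ω_c),  ω_s=0, ω_r=1
14(0−ω_c) = −66(1−ω_c)  ⇒  80ω_c = 66  ⇒  ω_c = 33/40
ω_c/ω_r = 33/40

33/40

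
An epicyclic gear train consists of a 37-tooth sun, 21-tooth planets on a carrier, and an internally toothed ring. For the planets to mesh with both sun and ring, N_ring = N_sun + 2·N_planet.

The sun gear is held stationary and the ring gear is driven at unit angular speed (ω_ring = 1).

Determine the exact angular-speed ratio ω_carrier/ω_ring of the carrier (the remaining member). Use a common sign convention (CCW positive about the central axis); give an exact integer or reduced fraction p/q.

79/116

N_ring = 37 + 2·21 = 79
37(ω_s−ω_c) = −79(ω_r−ω_c),  ω_s=0, ω_r=1
37(0−ω_c) = −79(1−ω_c)  ⇒  116ω_c = 79  ⇒  ω_c = 79/116
ω_c/ω_r = 79/116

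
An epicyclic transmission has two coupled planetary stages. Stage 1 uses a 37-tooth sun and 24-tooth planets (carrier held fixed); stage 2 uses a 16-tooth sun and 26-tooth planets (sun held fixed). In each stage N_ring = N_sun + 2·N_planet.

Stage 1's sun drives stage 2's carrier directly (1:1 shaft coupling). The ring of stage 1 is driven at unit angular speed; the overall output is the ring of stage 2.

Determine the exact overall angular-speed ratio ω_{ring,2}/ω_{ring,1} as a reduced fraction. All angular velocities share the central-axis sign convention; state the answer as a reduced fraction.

-105/37

Stage 1: N_ring = 37 + 2·24 = 85
Stage 1: 37(ω_s−ω_c) = −85(ω_r−ω_c),  ω_c=0, ω_r=1
Stage 1: ω_s = 0 − (85/37)(1−0) = -85/37
  ⇒ ω_s¹/ω_r¹ = -85/37
Stage 2: N_ring = 16 + 2·26 = 68
Stage 2: 16(ω_s−ω_c) = −68(ω_r−ω_c),  ω_s=0, ω_c=1
Stage 2: ω_r = 1 − (16/68)(0−1) = 21/17
  ⇒ ω_r²/ω_c² = 21/17
Coupling ω_c² = ω_s¹ ⇒ overall = -85/37 × 21/17 = -105/37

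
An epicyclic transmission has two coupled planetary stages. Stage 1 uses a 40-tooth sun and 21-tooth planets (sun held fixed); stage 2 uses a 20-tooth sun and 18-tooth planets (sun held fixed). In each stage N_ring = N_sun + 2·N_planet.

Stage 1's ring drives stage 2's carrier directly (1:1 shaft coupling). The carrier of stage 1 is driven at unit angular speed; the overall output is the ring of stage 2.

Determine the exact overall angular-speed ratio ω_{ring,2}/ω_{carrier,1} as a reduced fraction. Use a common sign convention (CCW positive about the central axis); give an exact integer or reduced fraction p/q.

1159/574

Stage 1: N_ring = 40 + 2·21 = 82
Stage 1: 40(ω_s−ω_c) = −82(ω_r−ω_c),  ω_s=0, ω_c=1
Stage 1: ω_r = 1 − (40/82)(0−1) = 61/41
  ⇒ ω_r¹/ω_c¹ = 61/41
Stage 2: N_ring = 20 + 2·18 = 56
Stage 2: 20(ω_s−ω_c) = −56(ω_r−ω_c),  ω_s=0, ω_c=1
Stage 2: ω_r = 1 − (20/56)(0−1) = 19/14
  ⇒ ω_r²/ω_c² = 19/14
Coupling ω_c² = ω_r¹ ⇒ overall = 61/41 × 19/14 = 1159/574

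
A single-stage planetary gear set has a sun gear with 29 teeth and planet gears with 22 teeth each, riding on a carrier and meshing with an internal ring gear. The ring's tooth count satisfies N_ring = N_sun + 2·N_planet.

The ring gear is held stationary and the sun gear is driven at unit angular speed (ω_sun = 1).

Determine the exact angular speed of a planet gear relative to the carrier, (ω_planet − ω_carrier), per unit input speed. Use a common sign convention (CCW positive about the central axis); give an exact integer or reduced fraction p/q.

N_ring = 29 + 2·22 = 73
29(ω_s−ω_c) = −73(ω_r−ω_c),  ω_r=0, ω_s=1
29(1−ω_c) = −73(0−ω_c)  ⇒  102ω_c = 29  ⇒  ω_c = 29/102
sun–planet: 29·(1−29/102) = −22·(ω_p−ω_c)  ⇒  ω_p−ω_c = −(29/22)·(73/102) = -2117/2244

-2117/2244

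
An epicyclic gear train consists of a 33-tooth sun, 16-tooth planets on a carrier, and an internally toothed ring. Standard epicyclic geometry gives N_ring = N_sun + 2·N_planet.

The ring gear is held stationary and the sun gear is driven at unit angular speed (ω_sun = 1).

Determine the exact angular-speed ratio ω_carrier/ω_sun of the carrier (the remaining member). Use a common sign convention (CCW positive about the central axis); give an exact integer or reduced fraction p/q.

33/98

N_ring = 33 + 2·16 = 65
33(ω_s−ω_c) = −65(ω_r−ω_c),  ω_r=0, ω_s=1
33(1−ω_c) = −65(0−ω_c)  ⇒  98ω_c = 33  ⇒  ω_c = 33/98
ω_c/ω_s = 33/98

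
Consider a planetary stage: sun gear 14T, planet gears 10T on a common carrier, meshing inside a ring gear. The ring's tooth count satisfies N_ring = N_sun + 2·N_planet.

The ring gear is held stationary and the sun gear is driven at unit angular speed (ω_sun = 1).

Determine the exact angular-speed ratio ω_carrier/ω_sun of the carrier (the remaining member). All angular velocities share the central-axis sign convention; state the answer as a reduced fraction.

7/24

N_ring = 14 + 2·10 = 34
14(ω_s−ω_c) = −34(ω_r−ω_c),  ω_r=0, ω_s=1
14(1−ω_c) = −34(0−ω_c)  ⇒  48ω_c = 14  ⇒  ω_c = 7/24
ω_c/ω_s = 7/24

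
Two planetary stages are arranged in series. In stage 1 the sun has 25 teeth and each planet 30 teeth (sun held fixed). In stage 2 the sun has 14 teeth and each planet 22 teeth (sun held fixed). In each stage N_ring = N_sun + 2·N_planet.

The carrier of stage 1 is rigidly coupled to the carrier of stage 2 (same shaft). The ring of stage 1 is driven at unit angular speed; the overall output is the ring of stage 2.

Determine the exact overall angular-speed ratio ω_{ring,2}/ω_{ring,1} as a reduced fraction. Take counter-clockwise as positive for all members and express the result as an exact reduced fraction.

Stage 1: N_ring = 25 + 2·30 = 85
Stage 1: 25(ω_s−ω_c) = −85(ω_r−ω_c),  ω_s=0, ω_r=1
Stage 1: 25(0−ω_c) = −85(1−ω_c)  ⇒  110ω_c = 85  ⇒  ω_c = 17/22
  ⇒ ω_c¹/ω_r¹ = 17/22
Stage 2: N_ring = 14 + 2·22 = 58
Stage 2: 14(ω_s−ω_c) = −58(ω_r−ω_c),  ω_s=0, ω_c=1
Stage 2: ω_r = 1 − (14/58)(0−1) = 36/29
  ⇒ ω_r²/ω_c² = 36/29
Coupling ω_c² = ω_c¹ ⇒ overall = 17/22 × 36/29 = 306/319

306/319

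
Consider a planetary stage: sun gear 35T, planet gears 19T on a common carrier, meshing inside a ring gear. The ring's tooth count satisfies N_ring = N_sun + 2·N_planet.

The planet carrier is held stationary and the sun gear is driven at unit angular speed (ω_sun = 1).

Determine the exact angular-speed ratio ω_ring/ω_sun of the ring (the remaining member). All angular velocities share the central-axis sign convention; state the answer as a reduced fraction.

-35/73

N_ring = 35 + 2·19 = 73
35(ω_s−ω_c) = −73(ω_r−ω_c),  ω_c=0, ω_s=1
ω_r = 0 − (35/73)(1−0) = -35/73
ω_r/ω_s = -35/73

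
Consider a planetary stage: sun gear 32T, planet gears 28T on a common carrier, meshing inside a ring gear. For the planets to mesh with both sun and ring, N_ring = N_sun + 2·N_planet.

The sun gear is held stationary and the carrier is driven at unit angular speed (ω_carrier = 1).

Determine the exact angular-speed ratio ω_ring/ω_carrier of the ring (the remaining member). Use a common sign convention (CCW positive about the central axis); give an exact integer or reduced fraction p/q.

N_ring = 32 + 2·28 = 88
32(ω_s−ω_c) = −88(ω_r−ω_c),  ω_s=0, ω_c=1
ω_r = 1 − (32/88)(0−1) = 15/11
ω_r/ω_c = 15/11

15/11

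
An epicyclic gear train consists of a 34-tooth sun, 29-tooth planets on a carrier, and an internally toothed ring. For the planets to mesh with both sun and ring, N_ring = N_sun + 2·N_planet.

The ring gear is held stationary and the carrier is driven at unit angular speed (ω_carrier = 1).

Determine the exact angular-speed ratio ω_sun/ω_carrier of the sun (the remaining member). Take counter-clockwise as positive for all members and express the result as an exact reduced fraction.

N_ring = 34 + 2·29 = 92
34(ω_s−ω_c) = −92(ω_r−ω_c),  ω_r=0, ω_c=1
ω_s = 1 − (92/34)(0−1) = 63/17
ω_s/ω_c = 63/17

63/17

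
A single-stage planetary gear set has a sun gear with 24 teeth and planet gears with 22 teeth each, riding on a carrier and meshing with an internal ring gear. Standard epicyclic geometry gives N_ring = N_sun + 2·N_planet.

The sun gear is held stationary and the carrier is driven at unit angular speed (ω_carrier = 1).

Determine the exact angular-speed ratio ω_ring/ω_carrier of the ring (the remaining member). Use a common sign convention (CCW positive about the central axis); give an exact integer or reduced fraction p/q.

23/17

N_ring = 24 + 2·22 = 68
24(ω_s−ω_c) = −68(ω_r−ω_c),  ω_s=0, ω_c=1
ω_r = 1 − (24/68)(0−1) = 23/17
ω_r/ω_c = 23/17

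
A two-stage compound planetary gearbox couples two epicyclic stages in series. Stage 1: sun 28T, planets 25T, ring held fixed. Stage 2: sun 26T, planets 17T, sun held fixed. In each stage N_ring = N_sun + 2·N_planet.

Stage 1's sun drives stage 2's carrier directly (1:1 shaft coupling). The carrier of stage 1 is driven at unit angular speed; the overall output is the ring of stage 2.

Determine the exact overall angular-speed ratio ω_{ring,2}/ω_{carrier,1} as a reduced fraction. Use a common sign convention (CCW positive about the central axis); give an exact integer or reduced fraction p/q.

2279/420

Stage 1: N_ring = 28 + 2·25 = 78
Stage 1: 28(ω_s−ω_c) = −78(ω_r−ω_c),  ω_r=0, ω_c=1
Stage 1: ω_s = 1 − (78/28)(0−1) = 53/14
  ⇒ ω_s¹/ω_c¹ = 53/14
Stage 2: N_ring = 26 + 2·17 = 60
Stage 2: 26(ω_s−ω_c) = −60(ω_r−ω_c),  ω_s=0, ω_c=1
Stage 2: ω_r = 1 − (26/60)(0−1) = 43/30
  ⇒ ω_r²/ω_c² = 43/30
Coupling ω_c² = ω_s¹ ⇒ overall = 53/14 × 43/30 = 2279/420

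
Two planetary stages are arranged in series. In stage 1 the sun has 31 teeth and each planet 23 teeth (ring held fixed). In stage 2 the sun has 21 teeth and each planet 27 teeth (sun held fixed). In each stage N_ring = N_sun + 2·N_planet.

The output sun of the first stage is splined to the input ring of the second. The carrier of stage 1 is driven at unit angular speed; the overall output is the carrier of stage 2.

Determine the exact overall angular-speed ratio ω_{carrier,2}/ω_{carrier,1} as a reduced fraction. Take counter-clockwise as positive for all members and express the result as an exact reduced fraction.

Stage 1: N_ring = 31 + 2·23 = 77
Stage 1: 31(ω_s−ω_c) = −77(ω_r−ω_c),  ω_r=0, ω_c=1
Stage 1: ω_s = 1 − (77/31)(0−1) = 108/31
  ⇒ ω_s¹/ω_c¹ = 108/31
Stage 2: N_ring = 21 + 2·27 = 75
Stage 2: 21(ω_s−ω_c) = −75(ω_r−ω_c),  ω_s=0, ω_r=1
Stage 2: 21(0−ω_c) = −75(1−ω_c)  ⇒  96ω_c = 75  ⇒  ω_c = 25/32
  ⇒ ω_c²/ω_r² = 25/32
Coupling ω_r² = ω_s¹ ⇒ overall = 108/31 × 25/32 = 675/248

675/248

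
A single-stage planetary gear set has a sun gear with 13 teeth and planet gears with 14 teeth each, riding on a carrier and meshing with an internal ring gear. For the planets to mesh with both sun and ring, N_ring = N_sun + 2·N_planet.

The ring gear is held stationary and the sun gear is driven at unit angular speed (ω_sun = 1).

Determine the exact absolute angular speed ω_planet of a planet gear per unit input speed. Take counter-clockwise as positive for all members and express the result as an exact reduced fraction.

-13/28

N_ring = 13 + 2·14 = 41
13(ω_s−ω_c) = −41(ω_r−ω_c),  ω_r=0, ω_s=1
13(1−ω_c) = −41(0−ω_c)  ⇒  54ω_c = 13  ⇒  ω_c = 13/54
sun–planet: 13·(1−13/54) = −14·(ω_p−ω_c)  ⇒  ω_p−ω_c = −(13/14)·(41/54) = -533/756
ω_p = 13/54 − 533/756 = -13/28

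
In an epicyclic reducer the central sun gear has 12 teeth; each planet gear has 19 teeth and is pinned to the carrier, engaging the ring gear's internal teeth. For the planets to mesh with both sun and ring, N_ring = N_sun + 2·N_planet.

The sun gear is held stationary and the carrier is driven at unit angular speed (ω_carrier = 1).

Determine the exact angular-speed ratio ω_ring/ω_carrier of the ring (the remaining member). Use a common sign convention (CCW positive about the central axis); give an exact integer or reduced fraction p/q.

31/25

N_ring = 12 + 2·19 = 50
12(ω_s−ω_c) = −50(ω_r−ω_c),  ω_s=0, ω_c=1
ω_r = 1 − (12/50)(0−1) = 31/25
ω_r/ω_c = 31/25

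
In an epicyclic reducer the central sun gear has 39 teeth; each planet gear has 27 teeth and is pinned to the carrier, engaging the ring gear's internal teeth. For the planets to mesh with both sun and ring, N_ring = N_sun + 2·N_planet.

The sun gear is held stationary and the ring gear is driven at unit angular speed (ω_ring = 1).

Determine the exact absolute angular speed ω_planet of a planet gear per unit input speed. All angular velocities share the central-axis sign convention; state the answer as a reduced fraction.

N_ring = 39 + 2·27 = 93
39(ω_s−ω_c) = −93(ω_r−ω_c),  ω_s=0, ω_r=1
39(0−ω_c) = −93(1−ω_c)  ⇒  132ω_c = 93  ⇒  ω_c = 31/44
sun–planet: 39·(0−31/44) = −27·(ω_p−ω_c)  ⇒  ω_p−ω_c = −(39/27)·(-31/44) = 403/396
ω_p = 31/44 + 403/396 = 31/18

31/18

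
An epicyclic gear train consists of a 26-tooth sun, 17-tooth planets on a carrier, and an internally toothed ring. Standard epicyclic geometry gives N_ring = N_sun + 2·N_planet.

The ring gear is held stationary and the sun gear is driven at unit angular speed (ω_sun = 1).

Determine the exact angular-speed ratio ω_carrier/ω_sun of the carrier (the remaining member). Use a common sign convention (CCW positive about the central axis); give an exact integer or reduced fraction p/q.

13/43

N_ring = 26 + 2·17 = 60
26(ω_s−ω_c) = −60(ω_r−ω_c),  ω_r=0, ω_s=1
26(1−ω_c) = −60(0−ω_c)  ⇒  86ω_c = 26  ⇒  ω_c = 13/43
ω_c/ω_s = 13/43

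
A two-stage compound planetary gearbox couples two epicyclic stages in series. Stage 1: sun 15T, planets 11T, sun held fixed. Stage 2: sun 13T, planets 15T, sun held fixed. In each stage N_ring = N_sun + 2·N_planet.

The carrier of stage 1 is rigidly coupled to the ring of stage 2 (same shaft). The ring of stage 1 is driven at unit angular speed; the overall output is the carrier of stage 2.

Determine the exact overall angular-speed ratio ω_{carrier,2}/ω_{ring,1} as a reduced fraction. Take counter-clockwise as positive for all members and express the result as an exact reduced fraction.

Stage 1: N_ring = 15 + 2·11 = 37
Stage 1: 15(ω_s−ω_c) = −37(ω_r−ω_c),  ω_s=0, ω_r=1
Stage 1: 15(0−ω_c) = −37(1−ω_c)  ⇒  52ω_c = 37  ⇒  ω_c = 37/52
  ⇒ ω_c¹/ω_r¹ = 37/52
Stage 2: N_ring = 13 + 2·15 = 43
Stage 2: 13(ω_s−ω_c) = −43(ω_r−ω_c),  ω_s=0, ω_r=1
Stage 2: 13(0−ω_c) = −43(1−ω_c)  ⇒  56ω_c = 43  ⇒  ω_c = 43/56
  ⇒ ω_c²/ω_r² = 43/56
Coupling ω_r² = ω_c¹ ⇒ overall = 37/52 × 43/56 = 1591/2912

1591/2912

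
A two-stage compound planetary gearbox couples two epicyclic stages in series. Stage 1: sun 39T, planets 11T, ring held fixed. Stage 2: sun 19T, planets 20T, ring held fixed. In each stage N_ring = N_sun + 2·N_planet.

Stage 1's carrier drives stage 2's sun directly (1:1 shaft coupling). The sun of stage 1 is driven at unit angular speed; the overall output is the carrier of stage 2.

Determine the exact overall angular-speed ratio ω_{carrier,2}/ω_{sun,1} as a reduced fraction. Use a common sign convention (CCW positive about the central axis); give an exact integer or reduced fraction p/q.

19/200

Stage 1: N_ring = 39 + 2·11 = 61
Stage 1: 39(ω_s−ω_c) = −61(ω_r−ω_c),  ω_r=0, ω_s=1
Stage 1: 39(1−ω_c) = −61(0−ω_c)  ⇒  100ω_c = 39  ⇒  ω_c = 39/100
  ⇒ ω_c¹/ω_s¹ = 39/100
Stage 2: N_ring = 19 + 2·20 = 59
Stage 2: 19(ω_s−ω_c) = −59(ω_r−ω_c),  ω_r=0, ω_s=1
Stage 2: 19(1−ω_c) = −59(0−ω_c)  ⇒  78ω_c = 19  ⇒  ω_c = 19/78
  ⇒ ω_c²/ω_s² = 19/78
Coupling ω_s² = ω_c¹ ⇒ overall = 39/100 × 19/78 = 19/200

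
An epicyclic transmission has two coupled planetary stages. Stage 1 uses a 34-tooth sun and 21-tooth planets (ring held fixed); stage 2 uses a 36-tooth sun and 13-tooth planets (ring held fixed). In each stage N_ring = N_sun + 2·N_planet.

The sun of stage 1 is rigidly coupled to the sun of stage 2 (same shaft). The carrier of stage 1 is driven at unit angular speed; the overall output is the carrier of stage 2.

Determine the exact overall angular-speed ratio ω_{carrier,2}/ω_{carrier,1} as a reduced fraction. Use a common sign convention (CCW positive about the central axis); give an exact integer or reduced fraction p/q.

990/833

Stage 1: N_ring = 34 + 2·21 = 76
Stage 1: 34(ω_s−ω_c) = −76(ω_r−ω_c),  ω_r=0, ω_c=1
Stage 1: ω_s = 1 − (76/34)(0−1) = 55/17
  ⇒ ω_s¹/ω_c¹ = 55/17
Stage 2: N_ring = 36 + 2·13 = 62
Stage 2: 36(ω_s−ω_c) = −62(ω_r−ω_c),  ω_r=0, ω_s=1
Stage 2: 36(1−ω_c) = −62(0−ω_c)  ⇒  98ω_c = 36  ⇒  ω_c = 18/49
  ⇒ ω_c²/ω_s² = 18/49
Coupling ω_s² = ω_s¹ ⇒ overall = 55/17 × 18/49 = 990/833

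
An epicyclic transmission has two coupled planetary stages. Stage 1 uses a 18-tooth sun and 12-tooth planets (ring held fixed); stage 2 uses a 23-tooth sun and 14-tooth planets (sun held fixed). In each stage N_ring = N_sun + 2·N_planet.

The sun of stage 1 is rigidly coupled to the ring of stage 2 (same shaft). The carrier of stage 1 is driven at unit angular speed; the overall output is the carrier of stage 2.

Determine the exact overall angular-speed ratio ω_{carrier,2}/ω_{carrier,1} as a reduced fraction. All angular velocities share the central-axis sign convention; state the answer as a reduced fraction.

Stage 1: N_ring = 18 + 2·12 = 42
Stage 1: 18(ω_s−ω_c) = −42(ω_r−ω_c),  ω_r=0, ω_c=1
Stage 1: ω_s = 1 − (42/18)(0−1) = 10/3
  ⇒ ω_s¹/ω_c¹ = 10/3
Stage 2: N_ring = 23 + 2·14 = 51
Stage 2: 23(ω_s−ω_c) = −51(ω_r−ω_c),  ω_s=0, ω_r=1
Stage 2: 23(0−ω_c) = −51(1−ω_c)  ⇒  74ω_c = 51  ⇒  ω_c = 51/74
  ⇒ ω_c²/ω_r² = 51/74
Coupling ω_r² = ω_s¹ ⇒ overall = 10/3 × 51/74 = 85/37

85/37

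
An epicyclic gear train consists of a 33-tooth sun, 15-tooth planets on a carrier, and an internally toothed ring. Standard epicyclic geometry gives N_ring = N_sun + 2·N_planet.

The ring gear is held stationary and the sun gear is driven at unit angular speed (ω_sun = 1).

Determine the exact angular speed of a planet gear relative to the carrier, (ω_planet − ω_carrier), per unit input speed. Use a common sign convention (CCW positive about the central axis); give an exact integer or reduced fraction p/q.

-231/160

N_ring = 33 + 2·15 = 63
33(ω_s−ω_c) = −63(ω_r−ω_c),  ω_r=0, ω_s=1
33(1−ω_c) = −63(0−ω_c)  ⇒  96ω_c = 33  ⇒  ω_c = 11/32
sun–planet: 33·(1−11/32) = −15·(ω_p−ω_c)  ⇒  ω_p−ω_c = −(33/15)·(21/32) = -231/160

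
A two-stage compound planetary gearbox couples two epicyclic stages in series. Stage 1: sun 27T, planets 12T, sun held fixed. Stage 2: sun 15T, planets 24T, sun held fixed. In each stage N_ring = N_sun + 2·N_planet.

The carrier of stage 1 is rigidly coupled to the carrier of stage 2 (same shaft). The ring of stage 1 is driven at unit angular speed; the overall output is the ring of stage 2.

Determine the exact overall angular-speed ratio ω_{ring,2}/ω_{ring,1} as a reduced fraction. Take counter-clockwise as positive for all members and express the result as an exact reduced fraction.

Stage 1: N_ring = 27 + 2·12 = 51
Stage 1: 27(ω_s−ω_c) = −51(ω_r−ω_c),  ω_s=0, ω_r=1
Stage 1: 27(0−ω_c) = −51(1−ω_c)  ⇒  78ω_c = 51  ⇒  ω_c = 17/26
  ⇒ ω_c¹/ω_r¹ = 17/26
Stage 2: N_ring = 15 + 2·24 = 63
Stage 2: 15(ω_s−ω_c) = −63(ω_r−ω_c),  ω_s=0, ω_c=1
Stage 2: ω_r = 1 − (15/63)(0−1) = 26/21
  ⇒ ω_r²/ω_c² = 26/21
Coupling ω_c² = ω_c¹ ⇒ overall = 17/26 × 26/21 = 17/21

17/21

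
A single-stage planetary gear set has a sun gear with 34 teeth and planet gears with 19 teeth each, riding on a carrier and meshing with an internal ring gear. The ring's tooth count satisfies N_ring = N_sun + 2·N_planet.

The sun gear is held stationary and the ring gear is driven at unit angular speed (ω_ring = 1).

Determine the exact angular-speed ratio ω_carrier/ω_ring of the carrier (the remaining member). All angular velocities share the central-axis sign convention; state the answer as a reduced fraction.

36/53

N_ring = 34 + 2·19 = 72
34(ω_s−ω_c) = −72(ω_r−ω_c),  ω_s=0, ω_r=1
34(0−ω_c) = −72(1−ω_c)  ⇒  106ω_c = 72  ⇒  ω_c = 36/53
ω_c/ω_r = 36/53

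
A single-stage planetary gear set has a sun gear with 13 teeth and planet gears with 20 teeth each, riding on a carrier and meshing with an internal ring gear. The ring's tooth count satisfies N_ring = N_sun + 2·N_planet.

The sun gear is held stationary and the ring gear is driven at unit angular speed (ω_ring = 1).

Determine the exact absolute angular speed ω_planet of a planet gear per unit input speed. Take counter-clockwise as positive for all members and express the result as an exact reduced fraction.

53/40

N_ring = 13 + 2·20 = 53
13(ω_s−ω_c) = −53(ω_r−ω_c),  ω_s=0, ω_r=1
13(0−ω_c) = −53(1−ω_c)  ⇒  66ω_c = 53  ⇒  ω_c = 53/66
sun–planet: 13·(0−53/66) = −20·(ω_p−ω_c)  ⇒  ω_p−ω_c = −(13/20)·(-53/66) = 689/1320
ω_p = 53/66 + 689/1320 = 53/40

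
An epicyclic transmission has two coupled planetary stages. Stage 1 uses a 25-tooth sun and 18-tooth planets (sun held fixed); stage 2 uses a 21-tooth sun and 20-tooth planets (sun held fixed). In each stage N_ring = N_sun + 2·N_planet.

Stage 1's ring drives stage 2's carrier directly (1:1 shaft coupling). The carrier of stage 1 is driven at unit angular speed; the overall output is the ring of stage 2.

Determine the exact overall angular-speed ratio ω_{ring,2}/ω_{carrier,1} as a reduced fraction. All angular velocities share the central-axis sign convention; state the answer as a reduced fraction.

7052/3721

Stage 1: N_ring = 25 + 2·18 = 61
Stage 1: 25(ω_s−ω_c) = −61(ω_r−ω_c),  ω_s=0, ω_c=1
Stage 1: ω_r = 1 − (25/61)(0−1) = 86/61
  ⇒ ω_r¹/ω_c¹ = 86/61
Stage 2: N_ring = 21 + 2·20 = 61
Stage 2: 21(ω_s−ω_c) = −61(ω_r−ω_c),  ω_s=0, ω_c=1
Stage 2: ω_r = 1 − (21/61)(0−1) = 82/61
  ⇒ ω_r²/ω_c² = 82/61
Coupling ω_c² = ω_r¹ ⇒ overall = 86/61 × 82/61 = 7052/3721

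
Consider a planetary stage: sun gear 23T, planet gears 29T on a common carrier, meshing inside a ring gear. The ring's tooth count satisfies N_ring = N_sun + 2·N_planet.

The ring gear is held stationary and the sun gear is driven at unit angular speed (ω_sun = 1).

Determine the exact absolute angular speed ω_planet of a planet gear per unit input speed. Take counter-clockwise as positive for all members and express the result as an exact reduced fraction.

-23/58

N_ring = 23 + 2·29 = 81
23(ω_s−ω_c) = −81(ω_r−ω_c),  ω_r=0, ω_s=1
23(1−ω_c) = −81(0−ω_c)  ⇒  104ω_c = 23  ⇒  ω_c = 23/104
sun–planet: 23·(1−23/104) = −29·(ω_p−ω_c)  ⇒  ω_p−ω_c = −(23/29)·(81/104) = -1863/3016
ω_p = 23/104 − 1863/3016 = -23/58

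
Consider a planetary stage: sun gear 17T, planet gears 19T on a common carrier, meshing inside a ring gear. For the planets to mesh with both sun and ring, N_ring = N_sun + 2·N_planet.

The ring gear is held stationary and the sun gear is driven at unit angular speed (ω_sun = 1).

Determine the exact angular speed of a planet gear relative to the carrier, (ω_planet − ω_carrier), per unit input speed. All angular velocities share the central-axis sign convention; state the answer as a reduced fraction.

N_ring = 17 + 2·19 = 55
17(ω_s−ω_c) = −55(ω_r−ω_c),  ω_r=0, ω_s=1
17(1−ω_c) = −55(0−ω_c)  ⇒  72ω_c = 17  ⇒  ω_c = 17/72
sun–planet: 17·(1−17/72) = −19·(ω_p−ω_c)  ⇒  ω_p−ω_c = −(17/19)·(55/72) = -935/1368

-935/1368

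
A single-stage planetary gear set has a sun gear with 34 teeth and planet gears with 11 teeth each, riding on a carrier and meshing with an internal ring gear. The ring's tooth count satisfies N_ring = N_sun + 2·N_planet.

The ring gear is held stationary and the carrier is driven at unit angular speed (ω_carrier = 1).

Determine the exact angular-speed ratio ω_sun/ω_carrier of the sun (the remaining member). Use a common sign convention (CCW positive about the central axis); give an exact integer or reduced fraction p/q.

N_ring = 34 + 2·11 = 56
34(ω_s−ω_c) = −56(ω_r−ω_c),  ω_r=0, ω_c=1
ω_s = 1 − (56/34)(0−1) = 45/17
ω_s/ω_c = 45/17

45/17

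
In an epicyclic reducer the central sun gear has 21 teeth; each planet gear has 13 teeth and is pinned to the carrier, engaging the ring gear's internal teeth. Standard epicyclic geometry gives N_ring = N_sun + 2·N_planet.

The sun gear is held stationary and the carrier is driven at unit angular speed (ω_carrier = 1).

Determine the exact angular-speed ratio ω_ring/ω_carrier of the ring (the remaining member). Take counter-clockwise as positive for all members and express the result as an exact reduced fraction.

68/47

N_ring = 21 + 2·13 = 47
21(ω_s−ω_c) = −47(ω_r−ω_c),  ω_s=0, ω_c=1
ω_r = 1 − (21/47)(0−1) = 68/47
ω_r/ω_c = 68/47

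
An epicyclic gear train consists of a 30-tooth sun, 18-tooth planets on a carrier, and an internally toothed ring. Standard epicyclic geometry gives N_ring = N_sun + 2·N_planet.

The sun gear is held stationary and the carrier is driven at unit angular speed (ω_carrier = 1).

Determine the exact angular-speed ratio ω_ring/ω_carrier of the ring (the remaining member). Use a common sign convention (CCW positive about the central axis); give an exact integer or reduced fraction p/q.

16/11

N_ring = 30 + 2·18 = 66
30(ω_s−ω_c) = −66(ω_r−ω_c),  ω_s=0, ω_c=1
ω_r = 1 − (30/66)(0−1) = 16/11
ω_r/ω_c = 16/11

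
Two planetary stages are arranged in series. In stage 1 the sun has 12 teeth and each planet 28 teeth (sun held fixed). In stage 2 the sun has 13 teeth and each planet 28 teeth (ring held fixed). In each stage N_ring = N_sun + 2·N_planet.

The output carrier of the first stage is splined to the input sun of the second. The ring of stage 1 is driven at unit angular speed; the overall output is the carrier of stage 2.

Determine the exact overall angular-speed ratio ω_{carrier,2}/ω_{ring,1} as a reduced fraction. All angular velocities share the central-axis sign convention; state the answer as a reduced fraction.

221/1640

Stage 1: N_ring = 12 + 2·28 = 68
Stage 1: 12(ω_s−ω_c) = −68(ω_r−ω_c),  ω_s=0, ω_r=1
Stage 1: 12(0−ω_c) = −68(1−ω_c)  ⇒  80ω_c = 68  ⇒  ω_c = 17/20
  ⇒ ω_c¹/ω_r¹ = 17/20
Stage 2: N_ring = 13 + 2·28 = 69
Stage 2: 13(ω_s−ω_c) = −69(ω_r−ω_c),  ω_r=0, ω_s=1
Stage 2: 13(1−ω_c) = −69(0−ω_c)  ⇒  82ω_c = 13  ⇒  ω_c = 13/82
  ⇒ ω_c²/ω_s² = 13/82
Coupling ω_s² = ω_c¹ ⇒ overall = 17/20 × 13/82 = 221/1640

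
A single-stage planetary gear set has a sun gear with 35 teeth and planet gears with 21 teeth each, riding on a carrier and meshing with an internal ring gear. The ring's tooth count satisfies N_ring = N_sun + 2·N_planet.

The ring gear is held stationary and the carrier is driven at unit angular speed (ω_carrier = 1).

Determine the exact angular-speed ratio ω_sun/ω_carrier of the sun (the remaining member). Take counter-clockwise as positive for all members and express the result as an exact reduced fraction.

N_ring = 35 + 2·21 = 77
35(ω_s−ω_c) = −77(ω_r−ω_c),  ω_r=0, ω_c=1
ω_s = 1 − (77/35)(0−1) = 16/5
ω_s/ω_c = 16/5

16/5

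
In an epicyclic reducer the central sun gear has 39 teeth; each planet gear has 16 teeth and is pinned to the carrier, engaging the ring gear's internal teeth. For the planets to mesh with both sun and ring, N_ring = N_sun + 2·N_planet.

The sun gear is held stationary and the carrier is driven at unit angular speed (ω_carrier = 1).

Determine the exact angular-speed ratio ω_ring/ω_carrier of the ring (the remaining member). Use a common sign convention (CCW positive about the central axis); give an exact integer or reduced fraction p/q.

110/71

N_ring = 39 + 2·16 = 71
39(ω_s−ω_c) = −71(ω_r−ω_c),  ω_s=0, ω_c=1
ω_r = 1 − (39/71)(0−1) = 110/71
ω_r/ω_c = 110/71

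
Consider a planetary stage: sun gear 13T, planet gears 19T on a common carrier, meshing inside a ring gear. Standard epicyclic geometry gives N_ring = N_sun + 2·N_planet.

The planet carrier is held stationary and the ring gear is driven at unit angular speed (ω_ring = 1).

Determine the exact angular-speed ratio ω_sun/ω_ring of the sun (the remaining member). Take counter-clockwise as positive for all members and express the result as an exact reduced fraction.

-51/13

N_ring = 13 + 2·19 = 51
13(ω_s−ω_c) = −51(ω_r−ω_c),  ω_c=0, ω_r=1
ω_s = 0 − (51/13)(1−0) = -51/13
ω_s/ω_r = -51/13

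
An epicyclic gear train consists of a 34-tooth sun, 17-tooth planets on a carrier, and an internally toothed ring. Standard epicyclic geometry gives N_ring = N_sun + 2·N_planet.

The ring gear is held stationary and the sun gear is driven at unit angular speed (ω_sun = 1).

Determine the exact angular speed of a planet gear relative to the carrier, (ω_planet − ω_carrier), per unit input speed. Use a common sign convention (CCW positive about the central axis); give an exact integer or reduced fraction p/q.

-4/3

N_ring = 34 + 2·17 = 68
34(ω_s−ω_c) = −68(ω_r−ω_c),  ω_r=0, ω_s=1
34(1−ω_c) = −68(0−ω_c)  ⇒  102ω_c = 34  ⇒  ω_c = 1/3
sun–planet: 34·(1−1/3) = −17·(ω_p−ω_c)  ⇒  ω_p−ω_c = −(34/17)·(2/3) = -4/3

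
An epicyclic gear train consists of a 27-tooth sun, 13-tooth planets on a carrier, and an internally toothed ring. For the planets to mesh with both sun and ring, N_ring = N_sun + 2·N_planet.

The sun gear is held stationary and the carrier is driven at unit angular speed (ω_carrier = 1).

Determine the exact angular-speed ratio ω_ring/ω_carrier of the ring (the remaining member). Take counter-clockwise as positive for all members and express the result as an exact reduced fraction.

80/53

N_ring = 27 + 2·13 = 53
27(ω_s−ω_c) = −53(ω_r−ω_c),  ω_s=0, ω_c=1
ω_r = 1 − (27/53)(0−1) = 80/53
ω_r/ω_c = 80/53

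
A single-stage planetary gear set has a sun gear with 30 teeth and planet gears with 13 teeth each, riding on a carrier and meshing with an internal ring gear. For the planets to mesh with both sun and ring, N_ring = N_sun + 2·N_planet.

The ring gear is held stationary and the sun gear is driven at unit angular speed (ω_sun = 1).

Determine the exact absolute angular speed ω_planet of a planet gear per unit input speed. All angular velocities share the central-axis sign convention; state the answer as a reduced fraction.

-15/13

N_ring = 30 + 2·13 = 56
30(ω_s−ω_c) = −56(ω_r−ω_c),  ω_r=0, ω_s=1
30(1−ω_c) = −56(0−ω_c)  ⇒  86ω_c = 30  ⇒  ω_c = 15/43
sun–planet: 30·(1−15/43) = −13·(ω_p−ω_c)  ⇒  ω_p−ω_c = −(30/13)·(28/43) = -840/559
ω_p = 15/43 − 840/559 = -15/13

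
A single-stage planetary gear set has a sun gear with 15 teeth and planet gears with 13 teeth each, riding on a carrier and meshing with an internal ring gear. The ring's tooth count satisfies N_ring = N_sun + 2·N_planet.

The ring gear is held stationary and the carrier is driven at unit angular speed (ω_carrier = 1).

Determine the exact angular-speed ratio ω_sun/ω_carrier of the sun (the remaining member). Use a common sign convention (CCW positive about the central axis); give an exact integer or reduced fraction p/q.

56/15

N_ring = 15 + 2·13 = 41
15(ω_s−ω_c) = −41(ω_r−ω_c),  ω_r=0, ω_c=1
ω_s = 1 − (41/15)(0−1) = 56/15
ω_s/ω_c = 56/15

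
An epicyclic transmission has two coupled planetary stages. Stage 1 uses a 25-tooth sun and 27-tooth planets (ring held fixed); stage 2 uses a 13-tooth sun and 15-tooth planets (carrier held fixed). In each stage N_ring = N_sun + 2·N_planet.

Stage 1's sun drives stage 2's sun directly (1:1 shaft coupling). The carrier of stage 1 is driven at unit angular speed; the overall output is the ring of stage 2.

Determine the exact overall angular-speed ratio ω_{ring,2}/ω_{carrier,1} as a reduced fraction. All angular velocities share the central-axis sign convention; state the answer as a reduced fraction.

-1352/1075

Stage 1: N_ring = 25 + 2·27 = 79
Stage 1: 25(ω_s−ω_c) = −79(ω_r−ω_c),  ω_r=0, ω_c=1
Stage 1: ω_s = 1 − (79/25)(0−1) = 104/25
  ⇒ ω_s¹/ω_c¹ = 104/25
Stage 2: N_ring = 13 + 2·15 = 43
Stage 2: 13(ω_s−ω_c) = −43(ω_r−ω_c),  ω_c=0, ω_s=1
Stage 2: ω_r = 0 − (13/43)(1−0) = -13/43
  ⇒ ω_r²/ω_s² = -13/43
Coupling ω_s² = ω_s¹ ⇒ overall = 104/25 × -13/43 = -1352/1075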